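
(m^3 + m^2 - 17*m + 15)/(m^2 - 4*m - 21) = (-m^3 - m^2 + 17*m - 15)/(-m^2 + 4*m + 21)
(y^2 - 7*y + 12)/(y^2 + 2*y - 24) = (y - 3)/(y + 6)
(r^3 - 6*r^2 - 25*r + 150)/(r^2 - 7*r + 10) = (r^2 - r - 30)/(r - 2)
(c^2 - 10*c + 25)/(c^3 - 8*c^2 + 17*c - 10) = (c - 5)/(c^2 - 3*c + 2)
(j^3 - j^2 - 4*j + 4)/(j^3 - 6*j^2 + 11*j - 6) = (j + 2)/(j - 3)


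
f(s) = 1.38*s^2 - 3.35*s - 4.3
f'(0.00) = -3.35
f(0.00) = -4.30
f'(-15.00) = -44.75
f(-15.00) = 356.45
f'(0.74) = -1.31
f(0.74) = -6.02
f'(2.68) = 4.05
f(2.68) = -3.37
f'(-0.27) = -4.10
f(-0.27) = -3.29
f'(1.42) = 0.57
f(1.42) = -6.27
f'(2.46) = 3.44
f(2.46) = -4.19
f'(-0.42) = -4.51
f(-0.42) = -2.65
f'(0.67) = -1.50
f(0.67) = -5.93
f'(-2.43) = -10.06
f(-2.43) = 11.99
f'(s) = 2.76*s - 3.35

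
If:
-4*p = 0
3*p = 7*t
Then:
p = 0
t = 0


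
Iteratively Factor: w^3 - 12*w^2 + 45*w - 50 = (w - 2)*(w^2 - 10*w + 25) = (w - 5)*(w - 2)*(w - 5)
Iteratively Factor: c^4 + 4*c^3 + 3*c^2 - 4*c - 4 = (c - 1)*(c^3 + 5*c^2 + 8*c + 4) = (c - 1)*(c + 1)*(c^2 + 4*c + 4) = (c - 1)*(c + 1)*(c + 2)*(c + 2)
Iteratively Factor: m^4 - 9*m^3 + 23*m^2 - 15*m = (m - 1)*(m^3 - 8*m^2 + 15*m) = (m - 5)*(m - 1)*(m^2 - 3*m) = (m - 5)*(m - 3)*(m - 1)*(m)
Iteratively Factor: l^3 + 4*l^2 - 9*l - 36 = (l + 3)*(l^2 + l - 12) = (l + 3)*(l + 4)*(l - 3)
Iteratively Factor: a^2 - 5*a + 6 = (a - 3)*(a - 2)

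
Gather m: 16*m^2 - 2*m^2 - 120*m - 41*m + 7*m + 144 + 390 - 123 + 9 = 14*m^2 - 154*m + 420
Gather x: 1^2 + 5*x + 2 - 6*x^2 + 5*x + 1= -6*x^2 + 10*x + 4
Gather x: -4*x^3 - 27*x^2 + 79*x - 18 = -4*x^3 - 27*x^2 + 79*x - 18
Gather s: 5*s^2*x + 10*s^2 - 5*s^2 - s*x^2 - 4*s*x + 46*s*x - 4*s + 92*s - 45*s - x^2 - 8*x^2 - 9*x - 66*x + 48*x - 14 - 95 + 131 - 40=s^2*(5*x + 5) + s*(-x^2 + 42*x + 43) - 9*x^2 - 27*x - 18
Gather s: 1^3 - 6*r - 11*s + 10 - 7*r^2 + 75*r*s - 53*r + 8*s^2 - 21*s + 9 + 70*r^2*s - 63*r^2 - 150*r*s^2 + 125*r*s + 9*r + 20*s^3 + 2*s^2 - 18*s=-70*r^2 - 50*r + 20*s^3 + s^2*(10 - 150*r) + s*(70*r^2 + 200*r - 50) + 20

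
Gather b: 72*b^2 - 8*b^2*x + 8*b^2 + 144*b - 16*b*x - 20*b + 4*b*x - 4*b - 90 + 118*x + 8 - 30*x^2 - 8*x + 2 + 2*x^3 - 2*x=b^2*(80 - 8*x) + b*(120 - 12*x) + 2*x^3 - 30*x^2 + 108*x - 80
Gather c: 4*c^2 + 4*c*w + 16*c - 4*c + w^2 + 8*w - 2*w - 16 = 4*c^2 + c*(4*w + 12) + w^2 + 6*w - 16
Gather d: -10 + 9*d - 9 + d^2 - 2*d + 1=d^2 + 7*d - 18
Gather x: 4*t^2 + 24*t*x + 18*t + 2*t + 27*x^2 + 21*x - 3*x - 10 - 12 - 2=4*t^2 + 20*t + 27*x^2 + x*(24*t + 18) - 24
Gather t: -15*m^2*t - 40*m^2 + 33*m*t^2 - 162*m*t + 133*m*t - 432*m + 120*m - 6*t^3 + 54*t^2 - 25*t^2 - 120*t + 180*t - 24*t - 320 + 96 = -40*m^2 - 312*m - 6*t^3 + t^2*(33*m + 29) + t*(-15*m^2 - 29*m + 36) - 224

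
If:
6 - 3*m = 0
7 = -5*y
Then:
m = 2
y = -7/5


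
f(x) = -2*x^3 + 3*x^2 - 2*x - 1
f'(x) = -6*x^2 + 6*x - 2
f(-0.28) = -0.16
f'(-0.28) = -4.15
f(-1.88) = 26.65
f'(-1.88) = -34.49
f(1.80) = -6.54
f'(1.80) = -10.64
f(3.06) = -36.33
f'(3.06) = -39.82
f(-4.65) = 274.26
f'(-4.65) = -159.64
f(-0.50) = 1.00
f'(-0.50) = -6.50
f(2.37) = -15.51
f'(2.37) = -21.48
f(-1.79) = 23.66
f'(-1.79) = -31.96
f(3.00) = -34.00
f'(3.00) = -38.00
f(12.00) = -3049.00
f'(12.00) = -794.00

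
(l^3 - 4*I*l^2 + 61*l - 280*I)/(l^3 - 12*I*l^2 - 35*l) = (l + 8*I)/l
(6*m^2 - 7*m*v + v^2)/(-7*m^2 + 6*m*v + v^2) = (-6*m + v)/(7*m + v)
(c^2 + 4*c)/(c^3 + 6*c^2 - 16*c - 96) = c/(c^2 + 2*c - 24)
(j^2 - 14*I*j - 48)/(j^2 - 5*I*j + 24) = (j - 6*I)/(j + 3*I)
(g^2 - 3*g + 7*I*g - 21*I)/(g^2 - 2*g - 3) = (g + 7*I)/(g + 1)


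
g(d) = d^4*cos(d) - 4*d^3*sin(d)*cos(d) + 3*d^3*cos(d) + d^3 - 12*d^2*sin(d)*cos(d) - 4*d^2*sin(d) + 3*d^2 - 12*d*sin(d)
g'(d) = -d^4*sin(d) + 4*d^3*sin(d)^2 - 3*d^3*sin(d) - 4*d^3*cos(d)^2 + 4*d^3*cos(d) + 12*d^2*sin(d)^2 - 12*d^2*sin(d)*cos(d) - 12*d^2*cos(d)^2 + 5*d^2*cos(d) + 3*d^2 - 24*d*sin(d)*cos(d) - 8*d*sin(d) - 12*d*cos(d) + 6*d - 12*sin(d)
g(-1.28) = -3.56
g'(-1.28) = 6.19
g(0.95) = -13.42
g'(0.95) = -23.60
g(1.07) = -16.08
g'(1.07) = -20.17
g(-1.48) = -4.88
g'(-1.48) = 6.64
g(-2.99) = 0.28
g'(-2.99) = 27.44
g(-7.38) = 292.53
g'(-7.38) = 711.44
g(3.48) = -247.49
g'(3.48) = -332.01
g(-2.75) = 2.98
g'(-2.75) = -2.27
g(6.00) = 2598.62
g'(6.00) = 698.13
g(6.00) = 2598.62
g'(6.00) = 698.13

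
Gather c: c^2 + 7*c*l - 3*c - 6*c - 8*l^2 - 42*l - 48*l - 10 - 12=c^2 + c*(7*l - 9) - 8*l^2 - 90*l - 22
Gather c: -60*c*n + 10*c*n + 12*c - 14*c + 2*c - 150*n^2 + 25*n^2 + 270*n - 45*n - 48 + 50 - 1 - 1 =-50*c*n - 125*n^2 + 225*n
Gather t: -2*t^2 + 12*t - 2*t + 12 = -2*t^2 + 10*t + 12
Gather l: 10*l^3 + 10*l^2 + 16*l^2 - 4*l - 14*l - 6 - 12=10*l^3 + 26*l^2 - 18*l - 18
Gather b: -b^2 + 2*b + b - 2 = -b^2 + 3*b - 2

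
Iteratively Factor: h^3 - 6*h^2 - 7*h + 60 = (h - 4)*(h^2 - 2*h - 15) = (h - 5)*(h - 4)*(h + 3)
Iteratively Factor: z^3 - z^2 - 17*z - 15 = (z + 1)*(z^2 - 2*z - 15) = (z - 5)*(z + 1)*(z + 3)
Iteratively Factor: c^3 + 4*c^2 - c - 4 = (c + 4)*(c^2 - 1) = (c + 1)*(c + 4)*(c - 1)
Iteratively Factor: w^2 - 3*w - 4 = (w - 4)*(w + 1)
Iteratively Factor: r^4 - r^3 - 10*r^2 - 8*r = (r + 1)*(r^3 - 2*r^2 - 8*r) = r*(r + 1)*(r^2 - 2*r - 8) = r*(r + 1)*(r + 2)*(r - 4)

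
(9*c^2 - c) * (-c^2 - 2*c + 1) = -9*c^4 - 17*c^3 + 11*c^2 - c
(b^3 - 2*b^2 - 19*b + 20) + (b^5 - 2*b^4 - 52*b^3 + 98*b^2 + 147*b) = b^5 - 2*b^4 - 51*b^3 + 96*b^2 + 128*b + 20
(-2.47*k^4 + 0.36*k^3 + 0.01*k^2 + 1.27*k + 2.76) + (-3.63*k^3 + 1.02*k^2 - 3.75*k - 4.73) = -2.47*k^4 - 3.27*k^3 + 1.03*k^2 - 2.48*k - 1.97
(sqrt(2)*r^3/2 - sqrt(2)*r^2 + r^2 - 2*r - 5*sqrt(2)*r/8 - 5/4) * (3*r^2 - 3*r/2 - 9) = 3*sqrt(2)*r^5/2 - 15*sqrt(2)*r^4/4 + 3*r^4 - 15*r^3/2 - 39*sqrt(2)*r^3/8 - 39*r^2/4 + 159*sqrt(2)*r^2/16 + 45*sqrt(2)*r/8 + 159*r/8 + 45/4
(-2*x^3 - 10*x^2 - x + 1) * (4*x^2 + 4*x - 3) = -8*x^5 - 48*x^4 - 38*x^3 + 30*x^2 + 7*x - 3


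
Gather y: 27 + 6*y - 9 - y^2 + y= -y^2 + 7*y + 18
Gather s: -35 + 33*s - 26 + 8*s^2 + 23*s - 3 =8*s^2 + 56*s - 64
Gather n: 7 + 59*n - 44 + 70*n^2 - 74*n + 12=70*n^2 - 15*n - 25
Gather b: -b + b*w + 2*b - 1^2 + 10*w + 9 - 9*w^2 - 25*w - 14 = b*(w + 1) - 9*w^2 - 15*w - 6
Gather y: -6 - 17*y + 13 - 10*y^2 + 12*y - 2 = -10*y^2 - 5*y + 5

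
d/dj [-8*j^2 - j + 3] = -16*j - 1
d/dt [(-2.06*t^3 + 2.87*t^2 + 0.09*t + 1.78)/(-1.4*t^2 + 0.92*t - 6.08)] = (2.884*t^4 - 3.7904*t^3 + 40.3408*t^2 - 29.9152*t - 2.1848)/(1.96*t^4 - 2.576*t^3 + 17.8704*t^2 - 11.1872*t + 36.9664)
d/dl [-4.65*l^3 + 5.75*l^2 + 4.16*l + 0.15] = -13.95*l^2 + 11.5*l + 4.16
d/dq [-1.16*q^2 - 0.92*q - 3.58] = -2.32*q - 0.92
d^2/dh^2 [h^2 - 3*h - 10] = 2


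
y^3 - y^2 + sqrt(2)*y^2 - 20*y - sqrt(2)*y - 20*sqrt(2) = (y - 5)*(y + 4)*(y + sqrt(2))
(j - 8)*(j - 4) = j^2 - 12*j + 32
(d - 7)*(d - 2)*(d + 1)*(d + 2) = d^4 - 6*d^3 - 11*d^2 + 24*d + 28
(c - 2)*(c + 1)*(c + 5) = c^3 + 4*c^2 - 7*c - 10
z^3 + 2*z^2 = z^2*(z + 2)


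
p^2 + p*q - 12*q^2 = (p - 3*q)*(p + 4*q)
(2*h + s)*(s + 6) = 2*h*s + 12*h + s^2 + 6*s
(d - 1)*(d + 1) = d^2 - 1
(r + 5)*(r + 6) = r^2 + 11*r + 30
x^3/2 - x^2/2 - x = x*(x/2 + 1/2)*(x - 2)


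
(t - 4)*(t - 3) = t^2 - 7*t + 12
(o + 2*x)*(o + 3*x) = o^2 + 5*o*x + 6*x^2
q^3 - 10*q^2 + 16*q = q*(q - 8)*(q - 2)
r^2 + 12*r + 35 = (r + 5)*(r + 7)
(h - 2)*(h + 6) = h^2 + 4*h - 12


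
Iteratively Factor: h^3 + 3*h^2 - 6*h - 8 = (h - 2)*(h^2 + 5*h + 4) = (h - 2)*(h + 4)*(h + 1)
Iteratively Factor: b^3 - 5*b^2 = (b)*(b^2 - 5*b) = b^2*(b - 5)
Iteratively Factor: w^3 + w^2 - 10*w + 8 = (w + 4)*(w^2 - 3*w + 2) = (w - 1)*(w + 4)*(w - 2)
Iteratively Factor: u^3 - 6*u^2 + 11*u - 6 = (u - 2)*(u^2 - 4*u + 3) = (u - 2)*(u - 1)*(u - 3)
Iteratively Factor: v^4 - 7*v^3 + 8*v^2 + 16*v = (v - 4)*(v^3 - 3*v^2 - 4*v) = (v - 4)^2*(v^2 + v) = (v - 4)^2*(v + 1)*(v)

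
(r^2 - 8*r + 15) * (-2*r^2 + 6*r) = -2*r^4 + 22*r^3 - 78*r^2 + 90*r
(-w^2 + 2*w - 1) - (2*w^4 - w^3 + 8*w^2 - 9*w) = -2*w^4 + w^3 - 9*w^2 + 11*w - 1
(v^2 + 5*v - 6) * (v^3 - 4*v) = v^5 + 5*v^4 - 10*v^3 - 20*v^2 + 24*v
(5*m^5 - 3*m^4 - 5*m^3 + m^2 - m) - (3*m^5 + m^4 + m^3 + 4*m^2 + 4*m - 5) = 2*m^5 - 4*m^4 - 6*m^3 - 3*m^2 - 5*m + 5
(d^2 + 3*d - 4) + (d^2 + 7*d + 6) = 2*d^2 + 10*d + 2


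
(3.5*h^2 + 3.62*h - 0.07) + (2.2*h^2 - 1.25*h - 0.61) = 5.7*h^2 + 2.37*h - 0.68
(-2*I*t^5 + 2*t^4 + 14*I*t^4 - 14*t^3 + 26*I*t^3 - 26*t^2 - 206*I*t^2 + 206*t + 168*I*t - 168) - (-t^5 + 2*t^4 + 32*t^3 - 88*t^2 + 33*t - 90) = t^5 - 2*I*t^5 + 14*I*t^4 - 46*t^3 + 26*I*t^3 + 62*t^2 - 206*I*t^2 + 173*t + 168*I*t - 78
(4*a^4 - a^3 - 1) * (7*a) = 28*a^5 - 7*a^4 - 7*a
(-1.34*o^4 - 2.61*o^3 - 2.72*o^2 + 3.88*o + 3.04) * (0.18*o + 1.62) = -0.2412*o^5 - 2.6406*o^4 - 4.7178*o^3 - 3.708*o^2 + 6.8328*o + 4.9248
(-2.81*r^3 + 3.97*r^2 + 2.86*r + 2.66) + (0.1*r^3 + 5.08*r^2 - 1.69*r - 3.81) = -2.71*r^3 + 9.05*r^2 + 1.17*r - 1.15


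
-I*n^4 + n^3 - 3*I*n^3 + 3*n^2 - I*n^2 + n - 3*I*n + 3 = (n + 3)*(n - I)*(n + I)*(-I*n + 1)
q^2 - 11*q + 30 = (q - 6)*(q - 5)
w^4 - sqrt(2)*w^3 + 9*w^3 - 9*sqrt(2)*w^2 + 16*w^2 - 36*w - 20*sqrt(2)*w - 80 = (w + 4)*(w + 5)*(w - 2*sqrt(2))*(w + sqrt(2))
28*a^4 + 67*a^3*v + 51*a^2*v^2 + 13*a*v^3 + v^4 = (a + v)^2*(4*a + v)*(7*a + v)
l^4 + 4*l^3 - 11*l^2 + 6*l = l*(l - 1)^2*(l + 6)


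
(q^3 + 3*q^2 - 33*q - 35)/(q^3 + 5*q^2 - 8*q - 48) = (q^3 + 3*q^2 - 33*q - 35)/(q^3 + 5*q^2 - 8*q - 48)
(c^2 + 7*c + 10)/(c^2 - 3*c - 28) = (c^2 + 7*c + 10)/(c^2 - 3*c - 28)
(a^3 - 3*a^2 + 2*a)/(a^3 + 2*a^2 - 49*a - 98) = a*(a^2 - 3*a + 2)/(a^3 + 2*a^2 - 49*a - 98)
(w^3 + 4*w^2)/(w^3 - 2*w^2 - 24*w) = w/(w - 6)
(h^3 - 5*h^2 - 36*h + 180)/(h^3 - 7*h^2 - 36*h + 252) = (h - 5)/(h - 7)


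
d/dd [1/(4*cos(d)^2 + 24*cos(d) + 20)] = (cos(d) + 3)*sin(d)/(2*(cos(d)^2 + 6*cos(d) + 5)^2)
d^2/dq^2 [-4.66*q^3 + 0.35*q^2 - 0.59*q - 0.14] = 0.7 - 27.96*q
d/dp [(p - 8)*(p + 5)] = 2*p - 3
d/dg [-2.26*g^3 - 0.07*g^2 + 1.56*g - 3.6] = -6.78*g^2 - 0.14*g + 1.56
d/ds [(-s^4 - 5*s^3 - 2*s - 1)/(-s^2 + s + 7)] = (2*s^5 + 2*s^4 - 38*s^3 - 107*s^2 - 2*s - 13)/(s^4 - 2*s^3 - 13*s^2 + 14*s + 49)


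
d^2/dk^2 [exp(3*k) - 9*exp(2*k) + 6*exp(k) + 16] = (9*exp(2*k) - 36*exp(k) + 6)*exp(k)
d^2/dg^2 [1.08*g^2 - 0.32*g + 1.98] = 2.16000000000000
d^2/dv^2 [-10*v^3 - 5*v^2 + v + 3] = -60*v - 10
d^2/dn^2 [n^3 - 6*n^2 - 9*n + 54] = 6*n - 12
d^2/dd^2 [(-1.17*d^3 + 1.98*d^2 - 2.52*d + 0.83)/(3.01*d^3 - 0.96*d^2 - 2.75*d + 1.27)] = (-2.8421709430404e-14*d^7 + 29.1163319999999*d^6 - 195.096762*d^5 + 285.936756*d^4 - 221.706174*d^3 + 117.967512*d^2 - 35.646708*d + 3.362506)/(27.270901*d^9 - 26.093088*d^8 - 66.423777*d^7 + 81.312645*d^6 + 38.667423*d^5 - 81.343254*d^4 + 13.884412*d^3 + 24.167973*d^2 - 13.306425*d + 2.048383)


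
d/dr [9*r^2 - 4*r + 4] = 18*r - 4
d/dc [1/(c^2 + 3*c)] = (-2*c - 3)/(c^2*(c + 3)^2)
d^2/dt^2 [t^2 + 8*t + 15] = 2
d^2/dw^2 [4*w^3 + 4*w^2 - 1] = 24*w + 8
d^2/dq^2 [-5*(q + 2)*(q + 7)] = -10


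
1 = 1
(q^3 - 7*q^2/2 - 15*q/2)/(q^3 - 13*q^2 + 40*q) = (q + 3/2)/(q - 8)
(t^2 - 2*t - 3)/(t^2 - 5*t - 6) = (t - 3)/(t - 6)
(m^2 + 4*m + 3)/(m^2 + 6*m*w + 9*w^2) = (m^2 + 4*m + 3)/(m^2 + 6*m*w + 9*w^2)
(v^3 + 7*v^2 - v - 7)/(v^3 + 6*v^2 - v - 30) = (v^3 + 7*v^2 - v - 7)/(v^3 + 6*v^2 - v - 30)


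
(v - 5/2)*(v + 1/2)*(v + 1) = v^3 - v^2 - 13*v/4 - 5/4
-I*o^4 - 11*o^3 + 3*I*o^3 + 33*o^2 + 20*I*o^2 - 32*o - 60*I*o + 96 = (o - 3)*(o - 8*I)*(o - 4*I)*(-I*o + 1)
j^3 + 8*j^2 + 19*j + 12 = (j + 1)*(j + 3)*(j + 4)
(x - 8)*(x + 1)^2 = x^3 - 6*x^2 - 15*x - 8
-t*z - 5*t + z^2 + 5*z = (-t + z)*(z + 5)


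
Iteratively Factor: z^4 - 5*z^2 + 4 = (z - 2)*(z^3 + 2*z^2 - z - 2) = (z - 2)*(z + 2)*(z^2 - 1) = (z - 2)*(z + 1)*(z + 2)*(z - 1)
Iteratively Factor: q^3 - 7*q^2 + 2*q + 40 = (q + 2)*(q^2 - 9*q + 20) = (q - 4)*(q + 2)*(q - 5)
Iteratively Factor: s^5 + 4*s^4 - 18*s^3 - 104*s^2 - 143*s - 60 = (s - 5)*(s^4 + 9*s^3 + 27*s^2 + 31*s + 12) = (s - 5)*(s + 3)*(s^3 + 6*s^2 + 9*s + 4) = (s - 5)*(s + 1)*(s + 3)*(s^2 + 5*s + 4) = (s - 5)*(s + 1)*(s + 3)*(s + 4)*(s + 1)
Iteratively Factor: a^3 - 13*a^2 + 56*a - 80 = (a - 5)*(a^2 - 8*a + 16) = (a - 5)*(a - 4)*(a - 4)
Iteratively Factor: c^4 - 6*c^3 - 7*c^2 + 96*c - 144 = (c - 3)*(c^3 - 3*c^2 - 16*c + 48) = (c - 3)^2*(c^2 - 16) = (c - 4)*(c - 3)^2*(c + 4)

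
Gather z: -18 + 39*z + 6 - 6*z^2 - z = -6*z^2 + 38*z - 12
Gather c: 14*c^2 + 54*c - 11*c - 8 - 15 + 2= 14*c^2 + 43*c - 21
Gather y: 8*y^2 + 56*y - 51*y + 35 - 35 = 8*y^2 + 5*y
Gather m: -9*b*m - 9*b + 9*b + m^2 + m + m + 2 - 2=m^2 + m*(2 - 9*b)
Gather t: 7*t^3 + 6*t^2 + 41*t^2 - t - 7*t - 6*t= 7*t^3 + 47*t^2 - 14*t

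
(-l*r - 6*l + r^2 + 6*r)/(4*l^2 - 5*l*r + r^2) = (r + 6)/(-4*l + r)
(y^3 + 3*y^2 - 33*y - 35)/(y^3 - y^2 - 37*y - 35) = (y^2 + 2*y - 35)/(y^2 - 2*y - 35)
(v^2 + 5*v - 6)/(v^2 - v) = (v + 6)/v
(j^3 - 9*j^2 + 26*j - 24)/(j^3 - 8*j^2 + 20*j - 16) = (j - 3)/(j - 2)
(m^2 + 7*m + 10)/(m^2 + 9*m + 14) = (m + 5)/(m + 7)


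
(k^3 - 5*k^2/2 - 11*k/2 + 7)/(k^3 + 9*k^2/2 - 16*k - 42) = (k - 1)/(k + 6)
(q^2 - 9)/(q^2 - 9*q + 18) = (q + 3)/(q - 6)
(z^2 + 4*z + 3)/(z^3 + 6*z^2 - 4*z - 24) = (z^2 + 4*z + 3)/(z^3 + 6*z^2 - 4*z - 24)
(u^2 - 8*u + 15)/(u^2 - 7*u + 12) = (u - 5)/(u - 4)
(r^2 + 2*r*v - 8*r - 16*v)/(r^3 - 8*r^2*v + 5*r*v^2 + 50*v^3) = (r - 8)/(r^2 - 10*r*v + 25*v^2)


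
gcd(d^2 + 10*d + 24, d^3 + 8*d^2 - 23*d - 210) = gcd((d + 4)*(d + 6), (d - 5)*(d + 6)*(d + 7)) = d + 6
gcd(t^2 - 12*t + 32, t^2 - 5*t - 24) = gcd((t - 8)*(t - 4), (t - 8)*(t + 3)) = t - 8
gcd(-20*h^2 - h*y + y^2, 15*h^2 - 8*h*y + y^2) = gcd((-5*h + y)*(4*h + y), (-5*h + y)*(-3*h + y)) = -5*h + y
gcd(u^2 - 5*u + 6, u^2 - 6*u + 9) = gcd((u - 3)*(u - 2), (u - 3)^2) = u - 3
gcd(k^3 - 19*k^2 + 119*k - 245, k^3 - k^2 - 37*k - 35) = k - 7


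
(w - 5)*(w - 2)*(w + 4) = w^3 - 3*w^2 - 18*w + 40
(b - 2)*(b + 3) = b^2 + b - 6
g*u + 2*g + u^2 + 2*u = (g + u)*(u + 2)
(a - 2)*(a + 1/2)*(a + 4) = a^3 + 5*a^2/2 - 7*a - 4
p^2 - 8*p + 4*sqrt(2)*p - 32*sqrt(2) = (p - 8)*(p + 4*sqrt(2))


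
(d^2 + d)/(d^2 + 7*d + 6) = d/(d + 6)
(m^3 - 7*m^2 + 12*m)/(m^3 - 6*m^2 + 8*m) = (m - 3)/(m - 2)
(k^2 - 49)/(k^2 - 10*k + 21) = (k + 7)/(k - 3)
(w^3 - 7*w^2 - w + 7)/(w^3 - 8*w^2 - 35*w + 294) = (w^2 - 1)/(w^2 - w - 42)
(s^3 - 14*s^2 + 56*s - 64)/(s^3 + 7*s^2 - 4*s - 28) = (s^2 - 12*s + 32)/(s^2 + 9*s + 14)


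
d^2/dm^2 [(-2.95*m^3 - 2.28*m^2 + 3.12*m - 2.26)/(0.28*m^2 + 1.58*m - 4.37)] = (2.22044604925031e-16*m^5 + 5.32907051820075e-15*m^4 - 19.44144*m^3 + 104.409468*m^2 - 321.108282*m - 60.81156)/(0.021952*m^6 + 0.371616*m^5 + 1.069152*m^4 - 7.655416*m^3 - 16.686408*m^2 + 90.519306*m - 83.453453)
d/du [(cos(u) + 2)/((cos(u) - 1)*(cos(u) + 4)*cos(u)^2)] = (3*cos(u)^3 + 14*cos(u)^2 + 14*cos(u) - 16)*sin(u)/((cos(u) - 1)^2*(cos(u) + 4)^2*cos(u)^3)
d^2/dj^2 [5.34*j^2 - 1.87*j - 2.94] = 10.6800000000000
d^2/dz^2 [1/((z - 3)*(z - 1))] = 2*((z - 3)^2 + (z - 3)*(z - 1) + (z - 1)^2)/((z - 3)^3*(z - 1)^3)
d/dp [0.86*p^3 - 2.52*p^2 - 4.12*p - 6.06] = 2.58*p^2 - 5.04*p - 4.12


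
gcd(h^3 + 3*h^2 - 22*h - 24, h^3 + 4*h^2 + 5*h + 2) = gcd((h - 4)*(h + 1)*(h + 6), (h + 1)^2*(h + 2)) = h + 1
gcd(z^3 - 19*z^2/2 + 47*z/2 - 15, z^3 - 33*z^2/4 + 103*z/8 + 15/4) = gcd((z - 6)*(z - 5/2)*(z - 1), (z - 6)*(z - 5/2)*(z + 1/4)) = z^2 - 17*z/2 + 15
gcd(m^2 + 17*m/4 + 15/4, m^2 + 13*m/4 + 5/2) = m + 5/4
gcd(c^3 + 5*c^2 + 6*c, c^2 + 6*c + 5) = 1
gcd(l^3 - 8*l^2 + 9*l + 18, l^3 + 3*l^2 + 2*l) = l + 1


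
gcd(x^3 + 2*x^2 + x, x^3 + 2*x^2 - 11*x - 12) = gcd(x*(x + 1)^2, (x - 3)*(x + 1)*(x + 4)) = x + 1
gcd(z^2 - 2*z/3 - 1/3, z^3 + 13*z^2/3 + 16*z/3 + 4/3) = z + 1/3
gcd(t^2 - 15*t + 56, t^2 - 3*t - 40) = t - 8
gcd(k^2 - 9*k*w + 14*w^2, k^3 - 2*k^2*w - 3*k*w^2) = 1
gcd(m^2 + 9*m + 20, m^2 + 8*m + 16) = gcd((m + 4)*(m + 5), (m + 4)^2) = m + 4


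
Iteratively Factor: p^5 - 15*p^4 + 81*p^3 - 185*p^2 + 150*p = (p - 2)*(p^4 - 13*p^3 + 55*p^2 - 75*p) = (p - 5)*(p - 2)*(p^3 - 8*p^2 + 15*p) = (p - 5)^2*(p - 2)*(p^2 - 3*p) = (p - 5)^2*(p - 3)*(p - 2)*(p)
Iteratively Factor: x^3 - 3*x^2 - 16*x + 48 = (x + 4)*(x^2 - 7*x + 12) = (x - 4)*(x + 4)*(x - 3)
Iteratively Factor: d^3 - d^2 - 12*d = (d)*(d^2 - d - 12) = d*(d - 4)*(d + 3)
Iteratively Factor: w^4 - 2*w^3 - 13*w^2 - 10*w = (w + 1)*(w^3 - 3*w^2 - 10*w) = w*(w + 1)*(w^2 - 3*w - 10) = w*(w - 5)*(w + 1)*(w + 2)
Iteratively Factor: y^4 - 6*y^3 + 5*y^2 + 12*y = (y)*(y^3 - 6*y^2 + 5*y + 12) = y*(y + 1)*(y^2 - 7*y + 12) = y*(y - 4)*(y + 1)*(y - 3)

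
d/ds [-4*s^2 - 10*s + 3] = -8*s - 10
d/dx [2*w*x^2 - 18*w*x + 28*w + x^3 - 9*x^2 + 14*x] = 4*w*x - 18*w + 3*x^2 - 18*x + 14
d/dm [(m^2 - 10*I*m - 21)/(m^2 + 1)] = 2*(5*I*m^2 + 22*m - 5*I)/(m^4 + 2*m^2 + 1)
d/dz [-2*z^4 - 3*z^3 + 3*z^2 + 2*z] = -8*z^3 - 9*z^2 + 6*z + 2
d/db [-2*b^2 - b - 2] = -4*b - 1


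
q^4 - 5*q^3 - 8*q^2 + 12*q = q*(q - 6)*(q - 1)*(q + 2)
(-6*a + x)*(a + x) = -6*a^2 - 5*a*x + x^2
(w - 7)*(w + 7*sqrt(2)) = w^2 - 7*w + 7*sqrt(2)*w - 49*sqrt(2)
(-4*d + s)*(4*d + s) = -16*d^2 + s^2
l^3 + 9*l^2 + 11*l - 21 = (l - 1)*(l + 3)*(l + 7)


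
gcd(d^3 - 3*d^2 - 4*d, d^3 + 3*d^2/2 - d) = d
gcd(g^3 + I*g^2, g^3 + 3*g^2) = g^2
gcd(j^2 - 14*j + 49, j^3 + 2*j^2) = 1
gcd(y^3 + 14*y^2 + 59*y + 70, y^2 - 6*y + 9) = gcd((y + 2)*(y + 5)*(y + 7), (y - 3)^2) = 1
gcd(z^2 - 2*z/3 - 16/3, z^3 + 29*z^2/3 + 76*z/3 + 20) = z + 2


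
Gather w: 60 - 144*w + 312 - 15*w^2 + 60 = -15*w^2 - 144*w + 432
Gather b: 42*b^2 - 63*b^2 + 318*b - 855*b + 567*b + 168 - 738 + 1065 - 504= -21*b^2 + 30*b - 9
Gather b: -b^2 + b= -b^2 + b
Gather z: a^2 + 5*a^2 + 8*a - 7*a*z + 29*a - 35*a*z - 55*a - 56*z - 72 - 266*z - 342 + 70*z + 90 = 6*a^2 - 18*a + z*(-42*a - 252) - 324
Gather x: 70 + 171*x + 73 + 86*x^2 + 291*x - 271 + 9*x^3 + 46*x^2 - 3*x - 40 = 9*x^3 + 132*x^2 + 459*x - 168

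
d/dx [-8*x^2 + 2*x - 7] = 2 - 16*x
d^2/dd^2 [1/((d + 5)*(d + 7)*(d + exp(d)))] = (-(d + 5)^2*(d + 7)^2*(d + exp(d))*exp(d) + 2*(d + 5)^2*(d + 7)^2*(exp(d) + 1)^2 + 2*(d + 5)^2*(d + 7)*(d + exp(d))*(exp(d) + 1) + 2*(d + 5)^2*(d + exp(d))^2 + 2*(d + 5)*(d + 7)^2*(d + exp(d))*(exp(d) + 1) + 2*(d + 5)*(d + 7)*(d + exp(d))^2 + 2*(d + 7)^2*(d + exp(d))^2)/((d + 5)^3*(d + 7)^3*(d + exp(d))^3)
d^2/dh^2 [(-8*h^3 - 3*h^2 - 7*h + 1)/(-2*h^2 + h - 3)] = 2*(-6*h^3 - 138*h^2 + 96*h + 53)/(8*h^6 - 12*h^5 + 42*h^4 - 37*h^3 + 63*h^2 - 27*h + 27)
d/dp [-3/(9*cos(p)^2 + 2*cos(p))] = -(6*sin(p)/cos(p)^2 + 54*tan(p))/(9*cos(p) + 2)^2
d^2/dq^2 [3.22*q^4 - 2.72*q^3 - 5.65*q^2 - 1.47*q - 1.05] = 38.64*q^2 - 16.32*q - 11.3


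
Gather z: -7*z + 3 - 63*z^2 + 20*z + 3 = -63*z^2 + 13*z + 6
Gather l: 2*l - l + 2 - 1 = l + 1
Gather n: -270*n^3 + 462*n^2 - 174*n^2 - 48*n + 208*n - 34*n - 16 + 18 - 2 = -270*n^3 + 288*n^2 + 126*n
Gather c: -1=-1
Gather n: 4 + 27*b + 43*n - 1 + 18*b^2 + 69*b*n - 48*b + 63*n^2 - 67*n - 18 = 18*b^2 - 21*b + 63*n^2 + n*(69*b - 24) - 15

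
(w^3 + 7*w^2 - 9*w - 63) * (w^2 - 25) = w^5 + 7*w^4 - 34*w^3 - 238*w^2 + 225*w + 1575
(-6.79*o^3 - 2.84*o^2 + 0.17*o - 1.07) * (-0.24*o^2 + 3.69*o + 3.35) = 1.6296*o^5 - 24.3735*o^4 - 33.2669*o^3 - 8.6299*o^2 - 3.3788*o - 3.5845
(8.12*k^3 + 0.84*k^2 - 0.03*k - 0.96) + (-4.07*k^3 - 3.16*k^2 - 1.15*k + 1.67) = 4.05*k^3 - 2.32*k^2 - 1.18*k + 0.71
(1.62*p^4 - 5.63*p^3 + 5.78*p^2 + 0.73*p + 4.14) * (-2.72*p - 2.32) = -4.4064*p^5 + 11.5552*p^4 - 2.66*p^3 - 15.3952*p^2 - 12.9544*p - 9.6048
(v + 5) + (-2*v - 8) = -v - 3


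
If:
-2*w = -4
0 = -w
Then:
No Solution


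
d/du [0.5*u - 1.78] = 0.500000000000000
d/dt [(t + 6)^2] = 2*t + 12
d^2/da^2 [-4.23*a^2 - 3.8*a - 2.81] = -8.46000000000000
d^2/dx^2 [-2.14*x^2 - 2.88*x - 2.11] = -4.28000000000000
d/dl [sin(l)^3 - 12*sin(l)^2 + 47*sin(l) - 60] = (3*sin(l)^2 - 24*sin(l) + 47)*cos(l)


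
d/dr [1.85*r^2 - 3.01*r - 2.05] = 3.7*r - 3.01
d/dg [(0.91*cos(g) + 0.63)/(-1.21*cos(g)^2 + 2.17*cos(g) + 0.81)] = (-1.1011*cos(g)^2 - 1.5246*cos(g) + 0.63)*sin(g)/(1.4641*cos(g)^4 - 5.2514*cos(g)^3 + 2.7487*cos(g)^2 + 3.5154*cos(g) + 0.6561)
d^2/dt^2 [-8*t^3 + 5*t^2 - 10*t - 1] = 10 - 48*t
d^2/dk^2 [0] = 0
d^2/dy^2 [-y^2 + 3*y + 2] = -2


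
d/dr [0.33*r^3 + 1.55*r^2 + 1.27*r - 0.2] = 0.99*r^2 + 3.1*r + 1.27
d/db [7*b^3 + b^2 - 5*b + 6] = 21*b^2 + 2*b - 5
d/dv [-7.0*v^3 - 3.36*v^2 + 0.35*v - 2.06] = -21.0*v^2 - 6.72*v + 0.35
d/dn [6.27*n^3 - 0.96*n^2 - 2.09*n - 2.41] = 18.81*n^2 - 1.92*n - 2.09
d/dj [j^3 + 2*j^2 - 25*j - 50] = 3*j^2 + 4*j - 25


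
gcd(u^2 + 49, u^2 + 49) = u^2 + 49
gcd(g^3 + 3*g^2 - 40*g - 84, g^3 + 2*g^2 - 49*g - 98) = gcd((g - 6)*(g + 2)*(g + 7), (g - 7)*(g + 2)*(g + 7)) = g^2 + 9*g + 14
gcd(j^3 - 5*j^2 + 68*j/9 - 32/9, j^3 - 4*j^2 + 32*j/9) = j^2 - 4*j + 32/9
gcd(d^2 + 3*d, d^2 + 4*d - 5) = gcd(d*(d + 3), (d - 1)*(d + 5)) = 1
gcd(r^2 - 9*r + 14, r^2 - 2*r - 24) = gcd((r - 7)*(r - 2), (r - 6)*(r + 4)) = 1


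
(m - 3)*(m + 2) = m^2 - m - 6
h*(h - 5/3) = h^2 - 5*h/3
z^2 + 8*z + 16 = (z + 4)^2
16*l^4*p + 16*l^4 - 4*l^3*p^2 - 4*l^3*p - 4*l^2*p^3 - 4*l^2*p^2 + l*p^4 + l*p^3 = (-4*l + p)*(-2*l + p)*(2*l + p)*(l*p + l)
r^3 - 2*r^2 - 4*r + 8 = (r - 2)^2*(r + 2)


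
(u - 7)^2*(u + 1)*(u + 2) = u^4 - 11*u^3 + 9*u^2 + 119*u + 98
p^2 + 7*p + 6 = (p + 1)*(p + 6)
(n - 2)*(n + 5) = n^2 + 3*n - 10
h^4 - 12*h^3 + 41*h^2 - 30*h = h*(h - 6)*(h - 5)*(h - 1)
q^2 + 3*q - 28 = (q - 4)*(q + 7)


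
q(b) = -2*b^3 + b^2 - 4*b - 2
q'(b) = -6*b^2 + 2*b - 4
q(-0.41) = -0.05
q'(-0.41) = -5.83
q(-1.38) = 10.68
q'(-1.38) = -18.19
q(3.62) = -98.25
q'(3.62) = -75.39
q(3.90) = -121.03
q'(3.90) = -87.46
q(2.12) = -25.04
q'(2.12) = -26.73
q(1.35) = -10.50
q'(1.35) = -12.24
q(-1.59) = 14.93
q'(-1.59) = -22.35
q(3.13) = -66.05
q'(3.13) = -56.52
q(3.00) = -59.00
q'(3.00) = -52.00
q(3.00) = -59.00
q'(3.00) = -52.00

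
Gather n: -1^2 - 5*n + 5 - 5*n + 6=10 - 10*n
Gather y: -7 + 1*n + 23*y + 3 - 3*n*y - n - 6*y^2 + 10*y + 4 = -6*y^2 + y*(33 - 3*n)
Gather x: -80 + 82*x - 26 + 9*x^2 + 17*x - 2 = 9*x^2 + 99*x - 108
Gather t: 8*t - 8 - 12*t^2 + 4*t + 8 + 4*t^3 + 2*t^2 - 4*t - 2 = 4*t^3 - 10*t^2 + 8*t - 2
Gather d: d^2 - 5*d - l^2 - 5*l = d^2 - 5*d - l^2 - 5*l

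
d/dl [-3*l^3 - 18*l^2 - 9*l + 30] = -9*l^2 - 36*l - 9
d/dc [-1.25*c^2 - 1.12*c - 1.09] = -2.5*c - 1.12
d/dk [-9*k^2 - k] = -18*k - 1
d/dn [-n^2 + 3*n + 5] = 3 - 2*n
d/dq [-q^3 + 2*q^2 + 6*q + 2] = -3*q^2 + 4*q + 6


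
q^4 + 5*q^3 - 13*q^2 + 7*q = q*(q - 1)^2*(q + 7)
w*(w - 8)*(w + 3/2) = w^3 - 13*w^2/2 - 12*w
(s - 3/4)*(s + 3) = s^2 + 9*s/4 - 9/4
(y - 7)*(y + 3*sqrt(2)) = y^2 - 7*y + 3*sqrt(2)*y - 21*sqrt(2)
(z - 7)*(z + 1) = z^2 - 6*z - 7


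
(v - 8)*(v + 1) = v^2 - 7*v - 8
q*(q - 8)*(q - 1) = q^3 - 9*q^2 + 8*q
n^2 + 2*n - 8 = (n - 2)*(n + 4)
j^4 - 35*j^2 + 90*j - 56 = (j - 4)*(j - 2)*(j - 1)*(j + 7)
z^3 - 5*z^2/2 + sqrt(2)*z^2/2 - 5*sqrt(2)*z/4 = z*(z - 5/2)*(z + sqrt(2)/2)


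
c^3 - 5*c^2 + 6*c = c*(c - 3)*(c - 2)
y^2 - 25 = (y - 5)*(y + 5)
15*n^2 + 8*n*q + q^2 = (3*n + q)*(5*n + q)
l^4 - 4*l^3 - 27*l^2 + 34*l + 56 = (l - 7)*(l - 2)*(l + 1)*(l + 4)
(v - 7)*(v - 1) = v^2 - 8*v + 7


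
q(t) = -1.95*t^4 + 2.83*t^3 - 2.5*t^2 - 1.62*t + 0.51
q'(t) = -7.8*t^3 + 8.49*t^2 - 5.0*t - 1.62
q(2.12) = -26.59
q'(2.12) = -48.38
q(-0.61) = -0.34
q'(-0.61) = 6.36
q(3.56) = -222.47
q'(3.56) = -263.74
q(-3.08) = -276.39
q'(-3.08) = 322.22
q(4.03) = -375.74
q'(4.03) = -394.40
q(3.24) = -149.62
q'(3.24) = -193.99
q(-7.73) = -8405.80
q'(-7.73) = 4147.07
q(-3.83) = -608.55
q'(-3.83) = 580.29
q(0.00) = 0.51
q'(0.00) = -1.62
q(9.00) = -10947.45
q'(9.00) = -5045.13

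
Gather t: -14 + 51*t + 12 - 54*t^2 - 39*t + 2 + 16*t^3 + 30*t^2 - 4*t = 16*t^3 - 24*t^2 + 8*t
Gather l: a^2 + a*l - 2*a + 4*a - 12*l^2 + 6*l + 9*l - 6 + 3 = a^2 + 2*a - 12*l^2 + l*(a + 15) - 3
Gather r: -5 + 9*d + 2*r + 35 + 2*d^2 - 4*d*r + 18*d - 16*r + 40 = 2*d^2 + 27*d + r*(-4*d - 14) + 70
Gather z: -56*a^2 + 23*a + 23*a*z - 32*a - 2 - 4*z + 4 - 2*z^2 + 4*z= -56*a^2 + 23*a*z - 9*a - 2*z^2 + 2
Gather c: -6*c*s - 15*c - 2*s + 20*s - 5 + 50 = c*(-6*s - 15) + 18*s + 45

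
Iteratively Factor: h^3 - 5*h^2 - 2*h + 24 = (h - 3)*(h^2 - 2*h - 8) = (h - 4)*(h - 3)*(h + 2)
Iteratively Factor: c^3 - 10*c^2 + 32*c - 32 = (c - 4)*(c^2 - 6*c + 8) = (c - 4)^2*(c - 2)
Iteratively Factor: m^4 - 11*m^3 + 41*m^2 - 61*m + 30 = (m - 1)*(m^3 - 10*m^2 + 31*m - 30) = (m - 3)*(m - 1)*(m^2 - 7*m + 10) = (m - 3)*(m - 2)*(m - 1)*(m - 5)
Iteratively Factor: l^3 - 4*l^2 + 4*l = (l - 2)*(l^2 - 2*l) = (l - 2)^2*(l)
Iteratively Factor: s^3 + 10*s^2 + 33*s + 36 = (s + 3)*(s^2 + 7*s + 12) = (s + 3)^2*(s + 4)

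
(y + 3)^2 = y^2 + 6*y + 9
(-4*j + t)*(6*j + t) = -24*j^2 + 2*j*t + t^2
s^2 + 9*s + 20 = (s + 4)*(s + 5)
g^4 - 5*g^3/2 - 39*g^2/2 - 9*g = g*(g - 6)*(g + 1/2)*(g + 3)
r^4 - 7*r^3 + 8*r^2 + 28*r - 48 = (r - 4)*(r - 3)*(r - 2)*(r + 2)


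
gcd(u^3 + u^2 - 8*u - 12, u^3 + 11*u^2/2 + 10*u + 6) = u^2 + 4*u + 4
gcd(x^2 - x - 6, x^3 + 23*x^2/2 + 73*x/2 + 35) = x + 2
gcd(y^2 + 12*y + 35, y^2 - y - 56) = y + 7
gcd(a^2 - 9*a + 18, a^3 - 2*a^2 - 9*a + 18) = a - 3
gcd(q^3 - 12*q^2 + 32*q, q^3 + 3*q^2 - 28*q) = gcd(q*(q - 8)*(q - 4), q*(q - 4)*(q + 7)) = q^2 - 4*q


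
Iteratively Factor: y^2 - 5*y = (y)*(y - 5)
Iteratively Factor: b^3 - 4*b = (b)*(b^2 - 4) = b*(b + 2)*(b - 2)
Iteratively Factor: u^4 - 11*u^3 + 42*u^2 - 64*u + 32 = (u - 4)*(u^3 - 7*u^2 + 14*u - 8) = (u - 4)*(u - 1)*(u^2 - 6*u + 8) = (u - 4)^2*(u - 1)*(u - 2)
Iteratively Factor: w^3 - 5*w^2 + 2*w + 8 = (w + 1)*(w^2 - 6*w + 8) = (w - 2)*(w + 1)*(w - 4)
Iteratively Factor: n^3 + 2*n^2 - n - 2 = (n + 2)*(n^2 - 1) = (n + 1)*(n + 2)*(n - 1)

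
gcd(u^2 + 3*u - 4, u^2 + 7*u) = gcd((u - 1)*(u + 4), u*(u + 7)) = 1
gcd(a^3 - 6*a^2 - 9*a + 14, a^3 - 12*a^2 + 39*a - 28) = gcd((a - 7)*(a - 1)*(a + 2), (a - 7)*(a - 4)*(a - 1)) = a^2 - 8*a + 7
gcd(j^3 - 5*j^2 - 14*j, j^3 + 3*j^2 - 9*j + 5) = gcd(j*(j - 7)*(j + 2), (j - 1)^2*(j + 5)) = 1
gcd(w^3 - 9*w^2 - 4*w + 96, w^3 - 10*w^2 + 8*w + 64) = w^2 - 12*w + 32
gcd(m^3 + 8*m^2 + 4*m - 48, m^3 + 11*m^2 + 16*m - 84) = m^2 + 4*m - 12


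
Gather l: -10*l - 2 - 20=-10*l - 22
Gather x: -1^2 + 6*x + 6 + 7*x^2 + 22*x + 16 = 7*x^2 + 28*x + 21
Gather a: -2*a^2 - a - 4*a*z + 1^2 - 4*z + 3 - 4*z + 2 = -2*a^2 + a*(-4*z - 1) - 8*z + 6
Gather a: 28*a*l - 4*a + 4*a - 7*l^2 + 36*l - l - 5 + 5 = 28*a*l - 7*l^2 + 35*l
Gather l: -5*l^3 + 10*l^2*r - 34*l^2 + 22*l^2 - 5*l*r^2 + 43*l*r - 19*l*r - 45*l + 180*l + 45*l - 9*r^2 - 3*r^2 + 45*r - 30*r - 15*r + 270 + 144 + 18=-5*l^3 + l^2*(10*r - 12) + l*(-5*r^2 + 24*r + 180) - 12*r^2 + 432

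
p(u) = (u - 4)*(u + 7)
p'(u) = 2*u + 3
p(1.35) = -22.13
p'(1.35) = 5.70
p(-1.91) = -30.08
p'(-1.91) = -0.82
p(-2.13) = -29.85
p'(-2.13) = -1.26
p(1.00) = -24.00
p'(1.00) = 5.00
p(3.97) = -0.33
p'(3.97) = 10.94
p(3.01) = -9.91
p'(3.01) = 9.02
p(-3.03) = -27.91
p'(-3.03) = -3.06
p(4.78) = 9.19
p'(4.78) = 12.56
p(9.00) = 80.00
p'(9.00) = 21.00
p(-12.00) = 80.00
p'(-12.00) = -21.00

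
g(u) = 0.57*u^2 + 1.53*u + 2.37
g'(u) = 1.14*u + 1.53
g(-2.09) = 1.66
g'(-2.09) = -0.85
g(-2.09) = 1.66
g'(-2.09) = -0.85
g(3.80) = 16.41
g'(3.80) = 5.86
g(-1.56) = 1.37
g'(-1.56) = -0.25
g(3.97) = 17.43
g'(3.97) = 6.06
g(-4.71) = 7.81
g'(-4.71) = -3.84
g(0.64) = 3.58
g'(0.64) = 2.26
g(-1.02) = 1.40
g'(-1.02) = 0.37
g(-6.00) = 13.71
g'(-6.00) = -5.31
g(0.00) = 2.37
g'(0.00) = 1.53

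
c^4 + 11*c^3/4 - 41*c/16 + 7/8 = (c - 1/2)^2*(c + 7/4)*(c + 2)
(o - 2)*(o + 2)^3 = o^4 + 4*o^3 - 16*o - 16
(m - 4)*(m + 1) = m^2 - 3*m - 4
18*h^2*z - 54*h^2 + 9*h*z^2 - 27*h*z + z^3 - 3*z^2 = (3*h + z)*(6*h + z)*(z - 3)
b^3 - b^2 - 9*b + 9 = (b - 3)*(b - 1)*(b + 3)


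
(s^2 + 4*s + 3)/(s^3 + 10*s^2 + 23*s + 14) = (s + 3)/(s^2 + 9*s + 14)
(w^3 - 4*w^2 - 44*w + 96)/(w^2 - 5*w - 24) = (w^2 + 4*w - 12)/(w + 3)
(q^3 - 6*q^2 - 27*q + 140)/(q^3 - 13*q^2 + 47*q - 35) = (q^2 + q - 20)/(q^2 - 6*q + 5)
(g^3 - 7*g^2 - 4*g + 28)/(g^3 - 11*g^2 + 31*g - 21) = (g^2 - 4)/(g^2 - 4*g + 3)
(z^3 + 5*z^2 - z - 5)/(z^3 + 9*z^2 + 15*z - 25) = (z + 1)/(z + 5)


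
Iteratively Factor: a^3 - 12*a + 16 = (a + 4)*(a^2 - 4*a + 4) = (a - 2)*(a + 4)*(a - 2)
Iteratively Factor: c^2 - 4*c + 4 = (c - 2)*(c - 2)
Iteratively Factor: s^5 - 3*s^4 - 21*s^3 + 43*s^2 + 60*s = (s - 5)*(s^4 + 2*s^3 - 11*s^2 - 12*s) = (s - 5)*(s + 1)*(s^3 + s^2 - 12*s) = (s - 5)*(s - 3)*(s + 1)*(s^2 + 4*s) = (s - 5)*(s - 3)*(s + 1)*(s + 4)*(s)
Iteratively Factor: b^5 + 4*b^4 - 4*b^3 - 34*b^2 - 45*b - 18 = (b + 2)*(b^4 + 2*b^3 - 8*b^2 - 18*b - 9) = (b + 1)*(b + 2)*(b^3 + b^2 - 9*b - 9) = (b - 3)*(b + 1)*(b + 2)*(b^2 + 4*b + 3) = (b - 3)*(b + 1)*(b + 2)*(b + 3)*(b + 1)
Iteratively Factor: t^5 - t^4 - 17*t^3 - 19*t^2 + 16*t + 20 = (t - 1)*(t^4 - 17*t^2 - 36*t - 20) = (t - 1)*(t + 1)*(t^3 - t^2 - 16*t - 20) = (t - 1)*(t + 1)*(t + 2)*(t^2 - 3*t - 10) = (t - 5)*(t - 1)*(t + 1)*(t + 2)*(t + 2)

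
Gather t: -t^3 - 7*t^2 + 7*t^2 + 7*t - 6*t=-t^3 + t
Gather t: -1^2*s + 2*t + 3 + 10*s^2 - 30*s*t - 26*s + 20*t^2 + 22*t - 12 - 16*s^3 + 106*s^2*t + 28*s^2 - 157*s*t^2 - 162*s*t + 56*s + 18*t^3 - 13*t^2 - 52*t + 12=-16*s^3 + 38*s^2 + 29*s + 18*t^3 + t^2*(7 - 157*s) + t*(106*s^2 - 192*s - 28) + 3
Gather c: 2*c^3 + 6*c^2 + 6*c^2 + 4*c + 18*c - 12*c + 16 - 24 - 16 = 2*c^3 + 12*c^2 + 10*c - 24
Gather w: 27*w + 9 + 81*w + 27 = 108*w + 36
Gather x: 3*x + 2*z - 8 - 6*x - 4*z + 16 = -3*x - 2*z + 8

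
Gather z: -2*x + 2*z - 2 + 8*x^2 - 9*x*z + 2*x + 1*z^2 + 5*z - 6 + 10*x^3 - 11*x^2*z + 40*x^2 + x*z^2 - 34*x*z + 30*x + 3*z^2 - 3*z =10*x^3 + 48*x^2 + 30*x + z^2*(x + 4) + z*(-11*x^2 - 43*x + 4) - 8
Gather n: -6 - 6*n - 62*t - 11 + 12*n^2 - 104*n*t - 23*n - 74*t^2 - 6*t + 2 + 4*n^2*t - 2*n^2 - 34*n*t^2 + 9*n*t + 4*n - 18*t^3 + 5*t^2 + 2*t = n^2*(4*t + 10) + n*(-34*t^2 - 95*t - 25) - 18*t^3 - 69*t^2 - 66*t - 15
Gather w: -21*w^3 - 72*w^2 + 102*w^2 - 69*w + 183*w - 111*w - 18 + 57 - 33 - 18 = -21*w^3 + 30*w^2 + 3*w - 12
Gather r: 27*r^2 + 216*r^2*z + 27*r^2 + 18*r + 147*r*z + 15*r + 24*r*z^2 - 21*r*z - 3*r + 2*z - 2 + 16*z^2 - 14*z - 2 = r^2*(216*z + 54) + r*(24*z^2 + 126*z + 30) + 16*z^2 - 12*z - 4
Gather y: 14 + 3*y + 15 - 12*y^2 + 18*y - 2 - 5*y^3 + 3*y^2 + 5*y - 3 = -5*y^3 - 9*y^2 + 26*y + 24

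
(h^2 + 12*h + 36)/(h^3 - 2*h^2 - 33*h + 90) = (h + 6)/(h^2 - 8*h + 15)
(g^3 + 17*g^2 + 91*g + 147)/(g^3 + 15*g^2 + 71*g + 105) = (g + 7)/(g + 5)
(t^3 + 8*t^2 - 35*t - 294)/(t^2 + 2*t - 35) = (t^2 + t - 42)/(t - 5)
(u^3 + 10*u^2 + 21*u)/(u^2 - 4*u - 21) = u*(u + 7)/(u - 7)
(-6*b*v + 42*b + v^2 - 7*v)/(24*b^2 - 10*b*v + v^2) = (v - 7)/(-4*b + v)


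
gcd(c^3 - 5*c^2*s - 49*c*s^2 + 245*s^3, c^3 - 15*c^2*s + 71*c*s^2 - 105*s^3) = c^2 - 12*c*s + 35*s^2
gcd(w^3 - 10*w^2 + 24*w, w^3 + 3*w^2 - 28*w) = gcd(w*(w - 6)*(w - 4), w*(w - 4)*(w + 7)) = w^2 - 4*w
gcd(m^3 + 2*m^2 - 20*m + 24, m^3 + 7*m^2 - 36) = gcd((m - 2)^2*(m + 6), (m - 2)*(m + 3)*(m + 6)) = m^2 + 4*m - 12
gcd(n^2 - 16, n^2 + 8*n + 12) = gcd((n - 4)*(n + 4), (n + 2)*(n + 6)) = 1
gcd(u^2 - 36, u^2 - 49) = 1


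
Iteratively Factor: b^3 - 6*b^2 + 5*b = (b - 5)*(b^2 - b) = (b - 5)*(b - 1)*(b)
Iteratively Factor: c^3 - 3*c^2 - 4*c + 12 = (c + 2)*(c^2 - 5*c + 6) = (c - 3)*(c + 2)*(c - 2)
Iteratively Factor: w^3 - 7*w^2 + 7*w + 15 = (w + 1)*(w^2 - 8*w + 15) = (w - 3)*(w + 1)*(w - 5)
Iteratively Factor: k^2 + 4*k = (k)*(k + 4)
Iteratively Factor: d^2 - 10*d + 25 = (d - 5)*(d - 5)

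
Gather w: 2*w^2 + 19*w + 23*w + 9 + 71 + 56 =2*w^2 + 42*w + 136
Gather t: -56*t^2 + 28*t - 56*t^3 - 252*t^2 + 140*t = -56*t^3 - 308*t^2 + 168*t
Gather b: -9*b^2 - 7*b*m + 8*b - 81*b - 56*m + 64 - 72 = -9*b^2 + b*(-7*m - 73) - 56*m - 8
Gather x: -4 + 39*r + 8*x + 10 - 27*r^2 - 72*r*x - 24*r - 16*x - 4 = -27*r^2 + 15*r + x*(-72*r - 8) + 2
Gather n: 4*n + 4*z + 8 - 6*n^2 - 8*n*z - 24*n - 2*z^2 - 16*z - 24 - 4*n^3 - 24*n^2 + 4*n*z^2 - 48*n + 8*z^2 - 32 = -4*n^3 - 30*n^2 + n*(4*z^2 - 8*z - 68) + 6*z^2 - 12*z - 48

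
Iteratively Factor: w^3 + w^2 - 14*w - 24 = (w + 2)*(w^2 - w - 12) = (w + 2)*(w + 3)*(w - 4)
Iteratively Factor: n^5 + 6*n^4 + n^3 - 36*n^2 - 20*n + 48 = (n - 1)*(n^4 + 7*n^3 + 8*n^2 - 28*n - 48) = (n - 1)*(n + 4)*(n^3 + 3*n^2 - 4*n - 12) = (n - 2)*(n - 1)*(n + 4)*(n^2 + 5*n + 6) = (n - 2)*(n - 1)*(n + 3)*(n + 4)*(n + 2)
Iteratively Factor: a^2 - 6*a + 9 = (a - 3)*(a - 3)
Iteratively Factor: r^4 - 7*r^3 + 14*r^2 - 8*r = (r)*(r^3 - 7*r^2 + 14*r - 8) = r*(r - 1)*(r^2 - 6*r + 8) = r*(r - 2)*(r - 1)*(r - 4)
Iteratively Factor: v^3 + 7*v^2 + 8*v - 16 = (v + 4)*(v^2 + 3*v - 4) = (v - 1)*(v + 4)*(v + 4)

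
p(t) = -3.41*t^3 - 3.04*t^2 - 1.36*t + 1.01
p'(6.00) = -406.12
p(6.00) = -853.15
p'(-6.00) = -333.16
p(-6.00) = 636.29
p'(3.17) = -123.43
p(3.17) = -142.48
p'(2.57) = -84.55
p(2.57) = -80.45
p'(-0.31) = -0.46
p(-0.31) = 1.24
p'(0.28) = -3.86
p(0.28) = 0.32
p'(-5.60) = -288.12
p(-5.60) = 512.14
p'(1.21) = -23.69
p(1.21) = -11.13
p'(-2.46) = -48.31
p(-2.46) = 36.72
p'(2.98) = -110.32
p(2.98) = -120.28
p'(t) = -10.23*t^2 - 6.08*t - 1.36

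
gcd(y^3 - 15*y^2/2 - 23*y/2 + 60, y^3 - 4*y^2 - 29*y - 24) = y^2 - 5*y - 24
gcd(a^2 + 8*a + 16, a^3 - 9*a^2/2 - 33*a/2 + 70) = a + 4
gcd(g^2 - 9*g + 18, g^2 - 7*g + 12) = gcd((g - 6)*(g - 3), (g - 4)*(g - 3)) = g - 3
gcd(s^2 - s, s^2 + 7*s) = s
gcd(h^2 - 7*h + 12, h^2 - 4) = 1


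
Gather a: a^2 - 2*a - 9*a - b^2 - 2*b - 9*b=a^2 - 11*a - b^2 - 11*b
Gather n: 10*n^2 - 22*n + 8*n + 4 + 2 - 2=10*n^2 - 14*n + 4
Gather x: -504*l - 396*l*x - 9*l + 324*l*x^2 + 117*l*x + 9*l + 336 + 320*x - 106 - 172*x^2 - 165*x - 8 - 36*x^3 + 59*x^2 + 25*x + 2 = -504*l - 36*x^3 + x^2*(324*l - 113) + x*(180 - 279*l) + 224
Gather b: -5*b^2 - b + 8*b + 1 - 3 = -5*b^2 + 7*b - 2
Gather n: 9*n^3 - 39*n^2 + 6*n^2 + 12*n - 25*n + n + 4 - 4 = 9*n^3 - 33*n^2 - 12*n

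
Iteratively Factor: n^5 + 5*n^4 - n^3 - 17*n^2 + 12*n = (n - 1)*(n^4 + 6*n^3 + 5*n^2 - 12*n) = (n - 1)*(n + 4)*(n^3 + 2*n^2 - 3*n) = (n - 1)^2*(n + 4)*(n^2 + 3*n) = n*(n - 1)^2*(n + 4)*(n + 3)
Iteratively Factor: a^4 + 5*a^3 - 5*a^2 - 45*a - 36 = (a + 4)*(a^3 + a^2 - 9*a - 9) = (a + 1)*(a + 4)*(a^2 - 9) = (a + 1)*(a + 3)*(a + 4)*(a - 3)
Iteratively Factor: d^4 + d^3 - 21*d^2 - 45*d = (d)*(d^3 + d^2 - 21*d - 45) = d*(d + 3)*(d^2 - 2*d - 15) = d*(d - 5)*(d + 3)*(d + 3)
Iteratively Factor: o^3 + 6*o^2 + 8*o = (o + 4)*(o^2 + 2*o) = o*(o + 4)*(o + 2)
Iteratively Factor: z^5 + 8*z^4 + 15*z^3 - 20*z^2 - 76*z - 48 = (z - 2)*(z^4 + 10*z^3 + 35*z^2 + 50*z + 24) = (z - 2)*(z + 3)*(z^3 + 7*z^2 + 14*z + 8) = (z - 2)*(z + 2)*(z + 3)*(z^2 + 5*z + 4) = (z - 2)*(z + 2)*(z + 3)*(z + 4)*(z + 1)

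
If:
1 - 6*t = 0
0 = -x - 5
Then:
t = 1/6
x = -5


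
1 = 1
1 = 1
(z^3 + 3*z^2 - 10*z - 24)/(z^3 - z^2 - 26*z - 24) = (z^2 - z - 6)/(z^2 - 5*z - 6)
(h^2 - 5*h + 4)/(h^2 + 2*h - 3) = (h - 4)/(h + 3)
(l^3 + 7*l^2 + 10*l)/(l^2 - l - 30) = l*(l + 2)/(l - 6)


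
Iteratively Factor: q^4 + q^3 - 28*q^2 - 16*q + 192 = (q - 4)*(q^3 + 5*q^2 - 8*q - 48) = (q - 4)*(q + 4)*(q^2 + q - 12) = (q - 4)*(q - 3)*(q + 4)*(q + 4)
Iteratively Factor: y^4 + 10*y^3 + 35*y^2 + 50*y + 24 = (y + 2)*(y^3 + 8*y^2 + 19*y + 12) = (y + 2)*(y + 3)*(y^2 + 5*y + 4) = (y + 2)*(y + 3)*(y + 4)*(y + 1)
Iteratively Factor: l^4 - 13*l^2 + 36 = (l + 2)*(l^3 - 2*l^2 - 9*l + 18) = (l - 3)*(l + 2)*(l^2 + l - 6) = (l - 3)*(l - 2)*(l + 2)*(l + 3)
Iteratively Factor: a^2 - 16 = (a + 4)*(a - 4)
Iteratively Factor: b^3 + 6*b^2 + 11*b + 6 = (b + 2)*(b^2 + 4*b + 3) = (b + 1)*(b + 2)*(b + 3)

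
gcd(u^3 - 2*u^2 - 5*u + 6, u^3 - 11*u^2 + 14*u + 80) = u + 2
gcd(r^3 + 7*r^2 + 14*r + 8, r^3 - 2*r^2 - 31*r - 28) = r^2 + 5*r + 4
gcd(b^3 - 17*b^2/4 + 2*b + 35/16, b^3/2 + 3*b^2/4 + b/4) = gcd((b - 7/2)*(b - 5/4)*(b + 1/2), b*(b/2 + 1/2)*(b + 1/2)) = b + 1/2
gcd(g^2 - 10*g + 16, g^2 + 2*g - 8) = g - 2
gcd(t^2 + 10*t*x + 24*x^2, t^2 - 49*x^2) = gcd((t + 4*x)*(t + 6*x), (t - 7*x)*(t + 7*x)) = 1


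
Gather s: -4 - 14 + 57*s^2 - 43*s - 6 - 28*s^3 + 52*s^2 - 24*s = -28*s^3 + 109*s^2 - 67*s - 24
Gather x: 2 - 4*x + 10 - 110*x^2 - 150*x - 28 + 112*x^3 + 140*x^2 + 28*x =112*x^3 + 30*x^2 - 126*x - 16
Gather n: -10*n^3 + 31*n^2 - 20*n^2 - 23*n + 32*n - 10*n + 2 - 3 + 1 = -10*n^3 + 11*n^2 - n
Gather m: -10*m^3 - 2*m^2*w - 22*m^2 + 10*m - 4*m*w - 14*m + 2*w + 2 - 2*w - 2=-10*m^3 + m^2*(-2*w - 22) + m*(-4*w - 4)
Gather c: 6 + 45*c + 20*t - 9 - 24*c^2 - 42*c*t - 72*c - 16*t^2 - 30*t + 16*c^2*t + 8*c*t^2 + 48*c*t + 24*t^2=c^2*(16*t - 24) + c*(8*t^2 + 6*t - 27) + 8*t^2 - 10*t - 3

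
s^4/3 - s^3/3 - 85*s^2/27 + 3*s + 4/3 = (s/3 + 1)*(s - 3)*(s - 4/3)*(s + 1/3)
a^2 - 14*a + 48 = (a - 8)*(a - 6)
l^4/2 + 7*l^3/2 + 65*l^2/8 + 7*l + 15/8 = (l/2 + 1/2)*(l + 1/2)*(l + 5/2)*(l + 3)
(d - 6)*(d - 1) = d^2 - 7*d + 6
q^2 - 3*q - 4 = (q - 4)*(q + 1)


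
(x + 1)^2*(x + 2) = x^3 + 4*x^2 + 5*x + 2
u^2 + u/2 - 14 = (u - 7/2)*(u + 4)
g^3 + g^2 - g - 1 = (g - 1)*(g + 1)^2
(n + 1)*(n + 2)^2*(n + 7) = n^4 + 12*n^3 + 43*n^2 + 60*n + 28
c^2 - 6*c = c*(c - 6)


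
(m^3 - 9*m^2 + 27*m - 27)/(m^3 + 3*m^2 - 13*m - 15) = (m^2 - 6*m + 9)/(m^2 + 6*m + 5)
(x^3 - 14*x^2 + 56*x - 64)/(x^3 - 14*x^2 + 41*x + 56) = (x^2 - 6*x + 8)/(x^2 - 6*x - 7)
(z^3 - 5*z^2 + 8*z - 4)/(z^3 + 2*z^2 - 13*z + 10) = (z - 2)/(z + 5)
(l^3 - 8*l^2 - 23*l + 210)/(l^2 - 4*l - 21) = (l^2 - l - 30)/(l + 3)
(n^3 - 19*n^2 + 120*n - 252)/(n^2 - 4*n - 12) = (n^2 - 13*n + 42)/(n + 2)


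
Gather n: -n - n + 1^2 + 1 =2 - 2*n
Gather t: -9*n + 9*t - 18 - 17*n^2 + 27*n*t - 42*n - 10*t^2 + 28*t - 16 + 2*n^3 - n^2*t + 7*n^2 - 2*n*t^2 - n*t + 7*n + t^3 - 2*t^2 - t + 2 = 2*n^3 - 10*n^2 - 44*n + t^3 + t^2*(-2*n - 12) + t*(-n^2 + 26*n + 36) - 32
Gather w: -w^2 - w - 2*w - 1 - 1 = -w^2 - 3*w - 2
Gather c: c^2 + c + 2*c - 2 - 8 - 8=c^2 + 3*c - 18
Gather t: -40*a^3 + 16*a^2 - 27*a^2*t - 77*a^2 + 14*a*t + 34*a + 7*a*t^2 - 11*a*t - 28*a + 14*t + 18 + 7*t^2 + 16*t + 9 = -40*a^3 - 61*a^2 + 6*a + t^2*(7*a + 7) + t*(-27*a^2 + 3*a + 30) + 27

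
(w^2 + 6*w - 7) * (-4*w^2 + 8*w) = -4*w^4 - 16*w^3 + 76*w^2 - 56*w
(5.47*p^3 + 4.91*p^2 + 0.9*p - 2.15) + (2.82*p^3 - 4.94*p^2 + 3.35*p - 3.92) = 8.29*p^3 - 0.0300000000000002*p^2 + 4.25*p - 6.07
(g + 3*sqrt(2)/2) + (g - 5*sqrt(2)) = 2*g - 7*sqrt(2)/2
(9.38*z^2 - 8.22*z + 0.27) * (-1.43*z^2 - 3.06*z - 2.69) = -13.4134*z^4 - 16.9482*z^3 - 0.4651*z^2 + 21.2856*z - 0.7263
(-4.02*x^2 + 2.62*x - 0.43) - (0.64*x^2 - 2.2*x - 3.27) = -4.66*x^2 + 4.82*x + 2.84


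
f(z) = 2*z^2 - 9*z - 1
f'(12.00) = 39.00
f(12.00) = 179.00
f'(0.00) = -9.00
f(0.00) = -1.00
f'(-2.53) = -19.12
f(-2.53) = 34.57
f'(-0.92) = -12.68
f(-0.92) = 8.97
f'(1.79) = -1.84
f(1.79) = -10.70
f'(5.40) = 12.60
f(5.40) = 8.72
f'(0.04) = -8.84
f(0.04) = -1.36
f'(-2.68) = -19.72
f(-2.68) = 37.48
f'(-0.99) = -12.96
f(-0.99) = 9.87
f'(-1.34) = -14.36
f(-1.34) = 14.65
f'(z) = 4*z - 9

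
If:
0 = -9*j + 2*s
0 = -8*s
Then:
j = 0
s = 0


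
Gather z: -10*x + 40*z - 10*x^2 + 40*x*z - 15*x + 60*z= -10*x^2 - 25*x + z*(40*x + 100)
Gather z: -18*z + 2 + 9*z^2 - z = 9*z^2 - 19*z + 2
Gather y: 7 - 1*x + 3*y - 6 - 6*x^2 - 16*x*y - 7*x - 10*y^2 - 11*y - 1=-6*x^2 - 8*x - 10*y^2 + y*(-16*x - 8)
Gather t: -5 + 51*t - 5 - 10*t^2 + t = -10*t^2 + 52*t - 10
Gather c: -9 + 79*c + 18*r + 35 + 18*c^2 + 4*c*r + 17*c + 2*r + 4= 18*c^2 + c*(4*r + 96) + 20*r + 30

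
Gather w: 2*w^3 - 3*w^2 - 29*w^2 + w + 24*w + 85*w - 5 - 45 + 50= 2*w^3 - 32*w^2 + 110*w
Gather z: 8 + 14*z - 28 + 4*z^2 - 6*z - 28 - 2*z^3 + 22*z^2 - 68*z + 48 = -2*z^3 + 26*z^2 - 60*z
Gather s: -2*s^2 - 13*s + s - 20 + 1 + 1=-2*s^2 - 12*s - 18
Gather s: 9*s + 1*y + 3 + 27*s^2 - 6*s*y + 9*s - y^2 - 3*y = 27*s^2 + s*(18 - 6*y) - y^2 - 2*y + 3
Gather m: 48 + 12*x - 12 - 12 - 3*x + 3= 9*x + 27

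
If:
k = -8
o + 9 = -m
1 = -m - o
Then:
No Solution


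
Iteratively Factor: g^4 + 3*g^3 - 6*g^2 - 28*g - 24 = (g + 2)*(g^3 + g^2 - 8*g - 12) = (g + 2)^2*(g^2 - g - 6) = (g + 2)^3*(g - 3)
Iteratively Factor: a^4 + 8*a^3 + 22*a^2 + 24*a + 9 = (a + 1)*(a^3 + 7*a^2 + 15*a + 9) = (a + 1)^2*(a^2 + 6*a + 9) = (a + 1)^2*(a + 3)*(a + 3)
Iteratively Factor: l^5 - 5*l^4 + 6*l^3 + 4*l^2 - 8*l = (l - 2)*(l^4 - 3*l^3 + 4*l) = (l - 2)*(l + 1)*(l^3 - 4*l^2 + 4*l) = (l - 2)^2*(l + 1)*(l^2 - 2*l) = (l - 2)^3*(l + 1)*(l)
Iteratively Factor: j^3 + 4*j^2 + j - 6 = (j + 2)*(j^2 + 2*j - 3) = (j + 2)*(j + 3)*(j - 1)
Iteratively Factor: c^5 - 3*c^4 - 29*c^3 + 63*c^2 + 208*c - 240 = (c - 4)*(c^4 + c^3 - 25*c^2 - 37*c + 60) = (c - 4)*(c + 3)*(c^3 - 2*c^2 - 19*c + 20) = (c - 4)*(c - 1)*(c + 3)*(c^2 - c - 20) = (c - 5)*(c - 4)*(c - 1)*(c + 3)*(c + 4)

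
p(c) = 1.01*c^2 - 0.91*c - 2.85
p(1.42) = -2.11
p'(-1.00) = -2.93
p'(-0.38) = -1.68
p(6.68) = 36.14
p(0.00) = -2.85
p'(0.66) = 0.42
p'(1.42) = 1.96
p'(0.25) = -0.40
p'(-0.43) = -1.78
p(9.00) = 70.77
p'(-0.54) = -2.00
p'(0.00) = -0.91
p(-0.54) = -2.06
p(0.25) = -3.01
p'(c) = 2.02*c - 0.91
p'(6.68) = 12.58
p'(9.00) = 17.27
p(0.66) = -3.01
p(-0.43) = -2.27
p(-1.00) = -0.93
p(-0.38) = -2.36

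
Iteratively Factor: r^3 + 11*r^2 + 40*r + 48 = (r + 4)*(r^2 + 7*r + 12) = (r + 4)^2*(r + 3)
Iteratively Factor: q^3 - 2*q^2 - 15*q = (q + 3)*(q^2 - 5*q) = (q - 5)*(q + 3)*(q)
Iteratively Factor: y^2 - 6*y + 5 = (y - 5)*(y - 1)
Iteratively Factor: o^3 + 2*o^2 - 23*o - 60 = (o - 5)*(o^2 + 7*o + 12) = (o - 5)*(o + 3)*(o + 4)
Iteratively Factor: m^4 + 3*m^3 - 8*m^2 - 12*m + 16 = (m + 4)*(m^3 - m^2 - 4*m + 4) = (m - 1)*(m + 4)*(m^2 - 4) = (m - 2)*(m - 1)*(m + 4)*(m + 2)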